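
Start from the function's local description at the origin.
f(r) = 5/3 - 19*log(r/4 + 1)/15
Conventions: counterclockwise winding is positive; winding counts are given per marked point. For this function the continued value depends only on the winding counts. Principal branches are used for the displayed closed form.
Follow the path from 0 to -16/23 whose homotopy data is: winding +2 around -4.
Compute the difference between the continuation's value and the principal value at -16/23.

The rational part is single-valued and drops out of the difference; each branch term changes only by its own monodromy.
(-19/15)*log(1 - r/(-4)): each positive loop around -4 adds 2*pi*i to the log, so winding +2 contributes (-19/15)*(2)*2*pi*i = -(76/15)*pi*i.
Summing the contributions at r = -16/23 gives -(76/15)*pi*i.

Continued minus principal equals -(76/15)*pi*i.


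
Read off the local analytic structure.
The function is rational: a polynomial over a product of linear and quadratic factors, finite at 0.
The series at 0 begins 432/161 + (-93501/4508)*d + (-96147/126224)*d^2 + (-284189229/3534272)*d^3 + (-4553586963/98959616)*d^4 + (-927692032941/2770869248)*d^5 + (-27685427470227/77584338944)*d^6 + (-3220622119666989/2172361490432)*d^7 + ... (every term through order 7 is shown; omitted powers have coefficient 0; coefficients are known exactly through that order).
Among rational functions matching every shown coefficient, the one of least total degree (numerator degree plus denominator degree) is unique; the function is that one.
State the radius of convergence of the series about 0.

No rational of total degree below 3 reproduces all 8 coefficients; solving the [1/2] Pade equations on them gives f(d) = (23*d/4 - 16/23)/((d - 4/9)*(d + 7/12)), whose expansion matches every shown term.
Denominator factor (d + 7/12): pole of order 1 at -7/12, modulus 7/12.
Denominator factor (d - 4/9): pole of order 1 at 4/9, modulus 4/9.
The radius of convergence is the smallest modulus among the singular points: 4/9.

The radius of convergence is 4/9.


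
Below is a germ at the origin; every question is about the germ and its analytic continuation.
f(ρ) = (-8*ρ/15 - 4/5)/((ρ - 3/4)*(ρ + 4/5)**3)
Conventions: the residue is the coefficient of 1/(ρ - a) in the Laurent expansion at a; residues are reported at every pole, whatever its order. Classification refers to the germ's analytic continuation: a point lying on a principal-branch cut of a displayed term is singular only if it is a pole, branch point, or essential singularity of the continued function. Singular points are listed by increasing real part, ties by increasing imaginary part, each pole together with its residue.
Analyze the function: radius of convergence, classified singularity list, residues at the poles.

Radius of convergence at 0: 3/4.
At -4/5: a pole of order 3; residue 9600/29791.
At 3/4: a pole of order 1; residue -9600/29791.

Denominator factor (ρ - 3/4): pole of order 1 at 3/4, modulus 3/4.
Denominator factor (ρ + 4/5)^3: pole of order 3 at -4/5, modulus 4/5.
The radius of convergence is the smallest modulus among the singular points: 3/4.
At the order-3 pole -4/5 set g(ρ) = (ρ - (-4/5))^3*f(ρ) = (-8*ρ/15 - 4/5)/(ρ - 3/4).
Order-3 pole: residue = g''(a)/2; g''(-4/5) = 19200/29791, so the residue is 9600/29791.
At the order-1 pole 3/4 set g(ρ) = (ρ - (3/4))*f(ρ) = (-8*ρ/15 - 4/5)/(ρ + 4/5)**3.
Simple pole: residue = g(a) at a = 3/4, which is -9600/29791.
List the singular points by increasing real part (a conjugate pair: the negative imaginary part first).


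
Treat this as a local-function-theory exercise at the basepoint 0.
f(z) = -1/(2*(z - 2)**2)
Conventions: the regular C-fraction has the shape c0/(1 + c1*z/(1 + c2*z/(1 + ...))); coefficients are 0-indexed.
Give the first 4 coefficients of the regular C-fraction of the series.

Taylor coefficients (expand at 0): a_0 = -1/8, a_1 = -1/8, a_2 = -3/32, a_3 = -1/16.
c0 = a_0 = -1/8. Peel one level at a time: if S = 1 + c*z/S' with S'(0) = 1, then c is the z-coefficient of S and S' = c*z/(S - 1).
S_1 = c0/f = 1 + (-1)*z + (1/4)*z^2 + ...; c1 = -1.
S_2 = c1*z/(S_1 - 1) = 1 + (1/4)*z + (1/16)*z^2 + ...; c2 = 1/4.
S_3 = c2*z/(S_2 - 1) = 1 + (-1/4)*z + ...; c3 = -1/4.

The regular C-fraction coefficients are [-1/8, -1, 1/4, -1/4].


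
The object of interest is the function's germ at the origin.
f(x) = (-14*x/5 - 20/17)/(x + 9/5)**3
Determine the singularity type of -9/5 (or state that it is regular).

The point is a pole of order 3.

The denominator factor x + 9/5 vanishes at -9/5 and appears to the power 3; the numerator there equals 1642/425, nonzero, and no other factor vanishes.
Hence a pole whose order is the multiplicity, 3.


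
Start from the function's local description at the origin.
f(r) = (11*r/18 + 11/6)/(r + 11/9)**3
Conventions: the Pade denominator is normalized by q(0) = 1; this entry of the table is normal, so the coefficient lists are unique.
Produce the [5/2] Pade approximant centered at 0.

The Pade approximant has numerator coefficients [243/242, -829440/2985433, 4976640/32839763, -26873856/361237393, 120932352/3973611323, -362797056/43709724553]; denominator coefficients [1, 45510/24673, 234819/271403].

Taylor coefficients needed (expand at 0): a_0 = 243/242, a_1 = -2835/1331, a_2 = 94041/29282, a_3 = -669222/161051, a_4 = 17419455/3543122, a_5 = -106819641/19487171, a_6 = 2511058725/428717762, a_7 = -14291511372/2357947691.
Write the denominator as Q(r) = 1 + q1*r + q2*r^2. Requiring Q*f - P = O(r^8) with deg P <= 5 kills the coefficients of r^6..r^7 in Q*f:
  r^6: a_6 + q1*a_5 + q2*a_4 = 0, i.e. 2511058725/428717762 + (-106819641/19487171)*q1 + (17419455/3543122)*q2 = 0.
  r^7: a_7 + q1*a_6 + q2*a_5 = 0, i.e. -14291511372/2357947691 + (2511058725/428717762)*q1 + (-106819641/19487171)*q2 = 0.
Solving this linear system: q1 = 45510/24673, q2 = 234819/271403.
The numerator is Q*f truncated at degree 5: P0 = a_0 = 243/242; P1 = a_1 + q1*a_0 = -829440/2985433; P2 = a_2 + q1*a_1 + q2*a_0 = 4976640/32839763; P3 = a_3 + q1*a_2 + q2*a_1 = -26873856/361237393; P4 = a_4 + q1*a_3 + q2*a_2 = 120932352/3973611323; P5 = a_5 + q1*a_4 + q2*a_3 = -362797056/43709724553.


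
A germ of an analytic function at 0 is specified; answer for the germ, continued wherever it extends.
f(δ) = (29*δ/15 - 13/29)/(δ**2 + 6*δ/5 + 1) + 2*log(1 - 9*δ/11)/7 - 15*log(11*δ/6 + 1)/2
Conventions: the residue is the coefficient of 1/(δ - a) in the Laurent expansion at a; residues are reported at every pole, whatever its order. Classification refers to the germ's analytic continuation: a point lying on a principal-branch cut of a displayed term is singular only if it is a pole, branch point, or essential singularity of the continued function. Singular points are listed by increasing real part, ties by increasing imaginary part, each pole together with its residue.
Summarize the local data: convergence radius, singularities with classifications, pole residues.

Radius of convergence at 0: 6/11.
At (-3/5) - (4/5)*i: a pole of order 1; residue (29/30) - (583/580)*i.
At (-3/5) + (4/5)*i: a pole of order 1; residue (29/30) + (583/580)*i.
At -6/11: a logarithmic branch point.
At 11/9: a logarithmic branch point.

Denominator factor (δ**2 + 6*δ/5 + 1): discriminant -64/25, complex-conjugate roots (-3/5) + (4/5)*i and (-3/5) - (4/5)*i; poles of order 1, moduli 1 and 1.
Branch term (2/7)*log(1 - δ/(11/9)): its argument vanishes at δ = 11/9, a logarithmic branch point, modulus 11/9.
Branch term (-15/2)*log(1 - δ/(-6/11)): its argument vanishes at δ = -6/11, a logarithmic branch point, modulus 6/11.
The radius of convergence is the smallest modulus among the singular points: 6/11.
The branch terms are analytic at (-3/5) - (4/5)*i and contribute nothing to the residue; only the rational part matters.
The factor δ**2 + 6*δ/5 + 1 splits as (δ - a)(δ - a') with a = (-3/5) - (4/5)*i, a' = (-3/5) + (4/5)*i. At the order-1 pole a set g(δ) = (δ - a)*(rational part) = [29*δ/15 - 13/29] / (δ - a').
Simple pole: residue = g(a) at a = (-3/5) - (4/5)*i, which is (29/30) - (583/580)*i.
The branch terms are analytic at (-3/5) + (4/5)*i and contribute nothing to the residue; only the rational part matters.
The factor δ**2 + 6*δ/5 + 1 splits as (δ - a)(δ - a') with a = (-3/5) + (4/5)*i, a' = (-3/5) - (4/5)*i. At the order-1 pole a set g(δ) = (δ - a)*(rational part) = [29*δ/15 - 13/29] / (δ - a').
Simple pole: residue = g(a) at a = (-3/5) + (4/5)*i, which is (29/30) + (583/580)*i.
List the singular points by increasing real part (a conjugate pair: the negative imaginary part first).


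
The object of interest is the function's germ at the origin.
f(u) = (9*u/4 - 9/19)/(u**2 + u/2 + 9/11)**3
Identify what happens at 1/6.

The point is a regular point.

Denominator factors: u**2 + u/2 + 9/11 = 92/99 at u = 1/6 — none vanishes.
So the germ continues analytically to 1/6.


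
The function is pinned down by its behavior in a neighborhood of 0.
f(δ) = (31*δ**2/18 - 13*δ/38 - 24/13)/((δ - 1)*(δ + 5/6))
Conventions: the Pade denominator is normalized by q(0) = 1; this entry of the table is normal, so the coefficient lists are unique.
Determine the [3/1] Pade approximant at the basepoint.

The Pade approximant has numerator coefficients [144/65, 236752611/22695595, 30268294/68086785, 60536588/22695595]; denominator coefficients [1, 434012/91885].

Taylor coefficients needed (expand at 0): a_0 = 144/65, a_1 = -201/6175, a_2 = 55418/92625, a_3 = -73508/463125, a_4 = 1736048/2315625.
Write the denominator as Q(δ) = 1 + q1*δ. Requiring Q*f - P = O(δ^5) with deg P <= 3 kills the coefficients of δ^4..δ^4 in Q*f:
  δ^4: a_4 + q1*a_3 = 0, i.e. 1736048/2315625 + (-73508/463125)*q1 = 0.
Solving this linear system: q1 = 434012/91885.
The numerator is Q*f truncated at degree 3: P0 = a_0 = 144/65; P1 = a_1 + q1*a_0 = 236752611/22695595; P2 = a_2 + q1*a_1 = 30268294/68086785; P3 = a_3 + q1*a_2 = 60536588/22695595.


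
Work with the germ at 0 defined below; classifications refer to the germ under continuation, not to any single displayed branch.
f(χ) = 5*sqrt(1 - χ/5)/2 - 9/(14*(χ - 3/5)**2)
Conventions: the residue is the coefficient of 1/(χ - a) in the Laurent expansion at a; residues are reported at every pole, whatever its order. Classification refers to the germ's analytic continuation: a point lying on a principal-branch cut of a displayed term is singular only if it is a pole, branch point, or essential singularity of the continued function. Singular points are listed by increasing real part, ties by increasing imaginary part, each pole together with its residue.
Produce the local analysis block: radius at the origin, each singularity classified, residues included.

Radius of convergence at 0: 3/5.
At 3/5: a pole of order 2; residue 0.
At 5: an algebraic (square-root) branch point.

Denominator factor (χ - 3/5)^2: pole of order 2 at 3/5, modulus 3/5.
Branch term (5/2)*sqrt(1 - χ/(5)): its argument vanishes at χ = 5, a square-root branch point, modulus 5.
The radius of convergence is the smallest modulus among the singular points: 3/5.
The branch term is analytic at 3/5 and contributes nothing to the residue; only the rational part matters.
At the order-2 pole 3/5 set g(χ) = (χ - (3/5))^2*(rational part) = -9/14.
Order-2 pole: residue = g'(a); g'(3/5) = 0, so the residue is 0.
List the singular points by increasing real part (a conjugate pair: the negative imaginary part first).


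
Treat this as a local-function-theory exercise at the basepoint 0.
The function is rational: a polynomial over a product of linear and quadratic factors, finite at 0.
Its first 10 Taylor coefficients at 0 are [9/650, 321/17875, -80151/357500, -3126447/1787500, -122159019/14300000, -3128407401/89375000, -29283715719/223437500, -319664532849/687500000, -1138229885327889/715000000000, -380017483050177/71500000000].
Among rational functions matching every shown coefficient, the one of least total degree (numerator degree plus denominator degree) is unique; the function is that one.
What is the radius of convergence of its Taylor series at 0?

No rational of total degree below 8 reproduces all 10 coefficients; solving the [2/6] Pade equations on them gives f(η) = (-5*η**2/22 - 8*η/33 + 1/26)/((η - 2)**2*(η**2 - 11*η/4 + 5/6)**2), whose expansion matches every shown term.
Denominator factor (η - 2)^2: pole of order 2 at 2, modulus 2.
Denominator factor (η**2 - 11*η/4 + 5/6)^2: discriminant 203/48, real irrational roots 11/8 + (1/24)*sqrt(609) and 11/8 - (1/24)*sqrt(609); poles of order 2, moduli 11/8 + (1/24)*sqrt(609) and 11/8 - (1/24)*sqrt(609).
The radius of convergence is the smallest modulus among the singular points: 11/8 - (1/24)*sqrt(609).

The radius of convergence is 11/8 - (1/24)*sqrt(609).


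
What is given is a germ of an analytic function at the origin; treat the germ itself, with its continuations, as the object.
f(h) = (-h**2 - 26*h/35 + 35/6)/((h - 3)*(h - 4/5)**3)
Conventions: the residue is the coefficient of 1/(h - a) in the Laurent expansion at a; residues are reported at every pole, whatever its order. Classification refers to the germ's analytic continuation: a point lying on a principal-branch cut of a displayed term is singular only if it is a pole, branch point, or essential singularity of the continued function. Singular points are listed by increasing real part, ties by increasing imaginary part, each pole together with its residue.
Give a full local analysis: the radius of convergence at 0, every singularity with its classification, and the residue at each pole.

Denominator factor (h - 4/5)^3: pole of order 3 at 4/5, modulus 4/5.
Denominator factor (h - 3): pole of order 1 at 3, modulus 3.
The radius of convergence is the smallest modulus among the singular points: 4/5.
At the order-3 pole 4/5 set g(h) = (h - (4/5))^3*f(h) = (-h**2 - 26*h/35 + 35/6)/(h - 3).
Order-3 pole: residue = g''(a)/2; g''(4/5) = 2575/2541, so the residue is 2575/5082.
At the order-1 pole 3 set g(h) = (h - (3))*f(h) = (-h**2 - 26*h/35 + 35/6)/(h - 4/5)**3.
Simple pole: residue = g(a) at a = 3, which is -2575/5082.
List the singular points by increasing real part (a conjugate pair: the negative imaginary part first).

Radius of convergence at 0: 4/5.
At 4/5: a pole of order 3; residue 2575/5082.
At 3: a pole of order 1; residue -2575/5082.


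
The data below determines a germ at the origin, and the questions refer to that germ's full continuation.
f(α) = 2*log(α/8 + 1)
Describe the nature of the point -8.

The point is a logarithmic branch point.

The term (2)*log(1 - α/(-8)) has argument 1 - -8/(-8) = 0 at -8: a logarithmic (infinitely-sheeted) branch point; the remaining terms are analytic or single-valued there.


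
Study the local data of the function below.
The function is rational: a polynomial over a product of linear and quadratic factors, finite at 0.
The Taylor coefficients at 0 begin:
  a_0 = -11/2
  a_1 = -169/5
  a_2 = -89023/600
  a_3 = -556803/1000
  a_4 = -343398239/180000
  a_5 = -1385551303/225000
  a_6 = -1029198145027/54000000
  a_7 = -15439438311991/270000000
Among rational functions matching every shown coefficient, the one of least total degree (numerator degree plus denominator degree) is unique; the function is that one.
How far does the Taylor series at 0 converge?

The radius of convergence is 2/5.

No rational of total degree below 5 reproduces all 8 coefficients; solving the [1/4] Pade equations on them gives f(φ) = (33/25 - 3*φ/5)/((φ - 2/5)**2*(φ**2 + 12*φ/5 - 3/2)), whose expansion matches every shown term.
Denominator factor (φ**2 + 12*φ/5 - 3/2): discriminant 294/25, real irrational roots -6/5 + (7/10)*sqrt(6) and -6/5 - (7/10)*sqrt(6); poles of order 1, moduli -6/5 + (7/10)*sqrt(6) and 6/5 + (7/10)*sqrt(6).
Denominator factor (φ - 2/5)^2: pole of order 2 at 2/5, modulus 2/5.
The radius of convergence is the smallest modulus among the singular points: 2/5.


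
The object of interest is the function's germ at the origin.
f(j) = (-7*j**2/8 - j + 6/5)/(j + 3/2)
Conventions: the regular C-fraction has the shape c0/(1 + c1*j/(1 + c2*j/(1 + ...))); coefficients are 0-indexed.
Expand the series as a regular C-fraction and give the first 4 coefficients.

The regular C-fraction coefficients are [4/5, 3/2, -95/72, -91/1368].

Taylor coefficients (expand at 0): a_0 = 4/5, a_1 = -6/5, a_2 = 13/60, a_3 = -13/90.
c0 = a_0 = 4/5. Peel one level at a time: if S = 1 + c*j/S' with S'(0) = 1, then c is the j-coefficient of S and S' = c*j/(S - 1).
S_1 = c0/f = 1 + (3/2)*j + (95/48)*j^2 + ...; c1 = 3/2.
S_2 = c1*j/(S_1 - 1) = 1 + (-95/72)*j + (-455/5184)*j^2 + ...; c2 = -95/72.
S_3 = c2*j/(S_2 - 1) = 1 + (-91/1368)*j + ...; c3 = -91/1368.


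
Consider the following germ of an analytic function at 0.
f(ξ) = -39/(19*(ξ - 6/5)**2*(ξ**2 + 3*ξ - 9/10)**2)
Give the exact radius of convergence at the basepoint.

The radius of convergence is -3/2 + (3/10)*sqrt(35).

Denominator factor (ξ - 6/5)^2: pole of order 2 at 6/5, modulus 6/5.
Denominator factor (ξ**2 + 3*ξ - 9/10)^2: discriminant 63/5, real irrational roots -3/2 + (3/10)*sqrt(35) and -3/2 - (3/10)*sqrt(35); poles of order 2, moduli -3/2 + (3/10)*sqrt(35) and 3/2 + (3/10)*sqrt(35).
The radius of convergence is the smallest modulus among the singular points: -3/2 + (3/10)*sqrt(35).


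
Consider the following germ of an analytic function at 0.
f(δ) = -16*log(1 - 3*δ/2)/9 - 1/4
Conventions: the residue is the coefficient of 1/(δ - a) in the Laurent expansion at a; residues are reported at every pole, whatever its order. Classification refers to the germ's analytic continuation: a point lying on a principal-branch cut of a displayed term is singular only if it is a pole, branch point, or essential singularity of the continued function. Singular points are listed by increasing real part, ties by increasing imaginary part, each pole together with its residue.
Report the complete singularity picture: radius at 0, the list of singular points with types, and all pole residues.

Radius of convergence at 0: 2/3.
At 2/3: a logarithmic branch point.

Branch term (-16/9)*log(1 - δ/(2/3)): its argument vanishes at δ = 2/3, a logarithmic branch point, modulus 2/3.
The radius of convergence is the smallest modulus among the singular points: 2/3.


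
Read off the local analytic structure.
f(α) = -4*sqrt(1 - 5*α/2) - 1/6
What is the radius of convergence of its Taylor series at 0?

The radius of convergence is 2/5.

Branch term (-4)*sqrt(1 - α/(2/5)): its argument vanishes at α = 2/5, a square-root branch point, modulus 2/5.
The radius of convergence is the smallest modulus among the singular points: 2/5.


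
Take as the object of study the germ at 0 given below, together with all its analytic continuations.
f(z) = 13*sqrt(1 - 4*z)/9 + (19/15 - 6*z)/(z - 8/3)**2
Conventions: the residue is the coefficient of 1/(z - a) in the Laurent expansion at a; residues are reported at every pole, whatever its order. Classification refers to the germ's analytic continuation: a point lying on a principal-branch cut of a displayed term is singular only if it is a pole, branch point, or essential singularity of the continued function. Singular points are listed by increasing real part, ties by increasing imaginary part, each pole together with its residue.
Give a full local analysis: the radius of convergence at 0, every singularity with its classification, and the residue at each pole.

Denominator factor (z - 8/3)^2: pole of order 2 at 8/3, modulus 8/3.
Branch term (13/9)*sqrt(1 - z/(1/4)): its argument vanishes at z = 1/4, a square-root branch point, modulus 1/4.
The radius of convergence is the smallest modulus among the singular points: 1/4.
The branch term is analytic at 8/3 and contributes nothing to the residue; only the rational part matters.
At the order-2 pole 8/3 set g(z) = (z - (8/3))^2*(rational part) = 19/15 - 6*z.
Order-2 pole: residue = g'(a); g'(8/3) = -6, so the residue is -6.
List the singular points by increasing real part (a conjugate pair: the negative imaginary part first).

Radius of convergence at 0: 1/4.
At 1/4: an algebraic (square-root) branch point.
At 8/3: a pole of order 2; residue -6.


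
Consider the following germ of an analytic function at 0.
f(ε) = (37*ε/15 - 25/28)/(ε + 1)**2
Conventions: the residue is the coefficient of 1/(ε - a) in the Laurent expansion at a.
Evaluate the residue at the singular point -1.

The residue is 37/15.

At the order-2 pole -1 set g(ε) = (ε - (-1))^2*f(ε) = 37*ε/15 - 25/28.
Order-2 pole: residue = g'(a); g'(-1) = 37/15, so the residue is 37/15.


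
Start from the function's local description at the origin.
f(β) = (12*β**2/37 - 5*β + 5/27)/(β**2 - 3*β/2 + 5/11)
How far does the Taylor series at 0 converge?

Denominator factor (β**2 - 3*β/2 + 5/11): discriminant 19/44, real irrational roots 3/4 + (1/44)*sqrt(209) and 3/4 - (1/44)*sqrt(209); poles of order 1, moduli 3/4 + (1/44)*sqrt(209) and 3/4 - (1/44)*sqrt(209).
The radius of convergence is the smallest modulus among the singular points: 3/4 - (1/44)*sqrt(209).

The radius of convergence is 3/4 - (1/44)*sqrt(209).


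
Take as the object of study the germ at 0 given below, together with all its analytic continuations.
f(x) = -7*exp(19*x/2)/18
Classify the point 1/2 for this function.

There is no denominator, hence no pole anywhere.
The factor exp(19*x/2) is entire.
So the germ continues analytically to 1/2.

The point is a regular point.


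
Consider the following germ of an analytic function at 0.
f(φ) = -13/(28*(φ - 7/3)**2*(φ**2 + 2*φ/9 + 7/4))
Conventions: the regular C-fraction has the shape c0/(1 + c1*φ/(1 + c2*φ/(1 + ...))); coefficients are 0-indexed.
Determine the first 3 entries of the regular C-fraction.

Taylor coefficients (expand at 0): a_0 = -117/2401, a_1 = -598/16807, a_2 = 5837/1058841.
c0 = a_0 = -117/2401. Peel one level at a time: if S = 1 + c*φ/S' with S'(0) = 1, then c is the φ-coefficient of S and S' = c*φ/(S - 1).
S_1 = c0/f = 1 + (-46/63)*φ + (95/147)*φ^2 + ...; c1 = -46/63.
S_2 = c1*φ/(S_1 - 1) = 1 + (285/322)*φ + ...; c2 = 285/322.

The regular C-fraction coefficients are [-117/2401, -46/63, 285/322].


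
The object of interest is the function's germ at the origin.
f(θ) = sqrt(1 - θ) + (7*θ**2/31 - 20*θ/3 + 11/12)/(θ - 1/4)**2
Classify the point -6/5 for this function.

Denominator factors: θ - 1/4 = -29/20 at θ = -6/5 — none vanishes.
Branch term sqrt(1 - θ/(1)): argument at -6/5 is 11/5, nonzero, so -6/5 is not its branch point (a point on a principal cut is still regular for the continued germ).
So the germ continues analytically to -6/5.

The point is a regular point.


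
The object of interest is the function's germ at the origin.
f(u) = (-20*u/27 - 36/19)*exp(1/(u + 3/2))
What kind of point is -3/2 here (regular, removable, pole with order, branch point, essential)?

The point is an essential singularity.

The exponent 1/(u - (-3/2)) has a pole at -3/2, so exp(1/(u - (-3/2))) takes every nonzero value near it: an essential singularity (not a pole of any order).


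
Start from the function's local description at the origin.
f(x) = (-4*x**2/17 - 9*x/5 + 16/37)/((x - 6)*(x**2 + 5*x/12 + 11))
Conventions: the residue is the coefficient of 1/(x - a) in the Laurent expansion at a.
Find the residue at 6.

At the order-1 pole 6 set g(x) = (x - (6))*f(x) = (-4*x**2/17 - 9*x/5 + 16/37)/(x**2 + 5*x/12 + 11).
Simple pole: residue = g(a) at a = 6, which is -10772/28305.

The residue is -10772/28305.


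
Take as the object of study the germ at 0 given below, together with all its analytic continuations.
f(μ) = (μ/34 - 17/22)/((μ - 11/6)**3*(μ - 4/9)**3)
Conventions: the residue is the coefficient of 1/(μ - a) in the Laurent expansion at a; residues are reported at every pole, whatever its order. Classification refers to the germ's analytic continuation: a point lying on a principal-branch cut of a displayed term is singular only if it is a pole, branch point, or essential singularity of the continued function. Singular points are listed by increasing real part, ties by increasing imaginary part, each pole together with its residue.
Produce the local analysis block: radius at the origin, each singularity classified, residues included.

Denominator factor (μ - 4/9)^3: pole of order 3 at 4/9, modulus 4/9.
Denominator factor (μ - 11/6)^3: pole of order 3 at 11/6, modulus 11/6.
The radius of convergence is the smallest modulus among the singular points: 4/9.
At the order-3 pole 4/9 set g(μ) = (μ - (4/9))^3*f(μ) = (μ/34 - 17/22)/(μ - 11/6)**3.
Order-3 pole: residue = g''(a)/2; g''(4/9) = 3134478384/1826171875, so the residue is 1567239192/1826171875.
At the order-3 pole 11/6 set g(μ) = (μ - (11/6))^3*f(μ) = (μ/34 - 17/22)/(μ - 4/9)**3.
Order-3 pole: residue = g''(a)/2; g''(11/6) = -3134478384/1826171875, so the residue is -1567239192/1826171875.
List the singular points by increasing real part (a conjugate pair: the negative imaginary part first).

Radius of convergence at 0: 4/9.
At 4/9: a pole of order 3; residue 1567239192/1826171875.
At 11/6: a pole of order 3; residue -1567239192/1826171875.


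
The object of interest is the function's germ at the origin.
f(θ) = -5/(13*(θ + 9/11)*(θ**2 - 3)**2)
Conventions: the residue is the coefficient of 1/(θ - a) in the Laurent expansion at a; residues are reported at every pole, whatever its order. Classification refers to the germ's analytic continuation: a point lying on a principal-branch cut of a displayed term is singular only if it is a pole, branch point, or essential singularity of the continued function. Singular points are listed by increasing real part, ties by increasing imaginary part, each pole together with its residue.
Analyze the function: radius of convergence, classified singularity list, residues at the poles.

Radius of convergence at 0: 9/11.
At -sqrt(3): a pole of order 2; residue 73205/2067624 + (385/28717)*sqrt(3).
At -9/11: a pole of order 1; residue -73205/1033812.
At sqrt(3): a pole of order 2; residue 73205/2067624 - (385/28717)*sqrt(3).

Denominator factor (θ**2 - 3)^2: discriminant 12, real irrational roots sqrt(3) and -sqrt(3); poles of order 2, moduli sqrt(3) and sqrt(3).
Denominator factor (θ + 9/11): pole of order 1 at -9/11, modulus 9/11.
The radius of convergence is the smallest modulus among the singular points: 9/11.
The factor θ**2 - 3 splits as (θ - a)(θ - a') with a = -sqrt(3), a' = sqrt(3). At the order-2 pole a set g(θ) = (θ - a)^2*f(θ) = [-5/(13*(θ + 9/11))] / (θ - a')^2.
Order-2 pole: residue = g'(a); g'(-sqrt(3)) = 73205/2067624 + (385/28717)*sqrt(3), so the residue is 73205/2067624 + (385/28717)*sqrt(3).
At the order-1 pole -9/11 set g(θ) = (θ - (-9/11))*f(θ) = -5/(13*(θ**2 - 3)**2).
Simple pole: residue = g(a) at a = -9/11, which is -73205/1033812.
The factor θ**2 - 3 splits as (θ - a)(θ - a') with a = sqrt(3), a' = -sqrt(3). At the order-2 pole a set g(θ) = (θ - a)^2*f(θ) = [-5/(13*(θ + 9/11))] / (θ - a')^2.
Order-2 pole: residue = g'(a); g'(sqrt(3)) = 73205/2067624 - (385/28717)*sqrt(3), so the residue is 73205/2067624 - (385/28717)*sqrt(3).
List the singular points by increasing real part (a conjugate pair: the negative imaginary part first).


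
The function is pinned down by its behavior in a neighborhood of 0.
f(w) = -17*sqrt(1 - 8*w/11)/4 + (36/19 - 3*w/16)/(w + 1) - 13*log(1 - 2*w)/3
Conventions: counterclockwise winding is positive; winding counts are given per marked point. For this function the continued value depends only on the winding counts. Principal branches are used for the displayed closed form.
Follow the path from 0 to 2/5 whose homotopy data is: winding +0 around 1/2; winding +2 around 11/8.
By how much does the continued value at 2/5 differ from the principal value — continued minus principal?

Continued minus principal equals 0.

The rational part is single-valued and drops out of the difference; each branch term changes only by its own monodromy.
(-13/3)*log(1 - w/(1/2)): winding 0 around 1/2, so this term returns to its principal value, contribution 0.
(-17/4)*sqrt(1 - w/(11/8)): winding +2 is even, the square root returns to the same sheet, contribution 0.
Summing the contributions at w = 2/5 gives 0.


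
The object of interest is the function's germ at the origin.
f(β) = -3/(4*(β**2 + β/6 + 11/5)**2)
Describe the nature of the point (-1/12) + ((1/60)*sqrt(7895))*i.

The denominator factor β**2 + β/6 + 11/5 vanishes at (-1/12) + ((1/60)*sqrt(7895))*i and appears to the power 2; the numerator there equals -3/4, nonzero, and no other factor vanishes.
Hence a pole whose order is the multiplicity, 2.

The point is a pole of order 2.


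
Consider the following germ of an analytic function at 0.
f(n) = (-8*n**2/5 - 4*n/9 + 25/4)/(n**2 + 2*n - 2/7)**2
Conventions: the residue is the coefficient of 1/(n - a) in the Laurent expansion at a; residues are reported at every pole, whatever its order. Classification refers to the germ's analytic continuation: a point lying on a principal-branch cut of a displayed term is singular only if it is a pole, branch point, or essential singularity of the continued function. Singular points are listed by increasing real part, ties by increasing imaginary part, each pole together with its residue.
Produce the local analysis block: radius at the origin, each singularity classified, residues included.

Denominator factor (n**2 + 2*n - 2/7)^2: discriminant 36/7, real irrational roots -1 + (3/7)*sqrt(7) and -1 - (3/7)*sqrt(7); poles of order 2, moduli -1 + (3/7)*sqrt(7) and 1 + (3/7)*sqrt(7).
The radius of convergence is the smallest modulus among the singular points: -1 + (3/7)*sqrt(7).
The factor n**2 + 2*n - 2/7 splits as (n - a)(n - a') with a = -1 - (3/7)*sqrt(7), a' = -1 + (3/7)*sqrt(7). At the order-2 pole a set g(n) = (n - a)^2*f(n) = [-8*n**2/5 - 4*n/9 + 25/4] / (n - a')^2.
Order-2 pole: residue = g'(a); g'(-1 - (3/7)*sqrt(7)) = (9011/19440)*sqrt(7), so the residue is (9011/19440)*sqrt(7).
The factor n**2 + 2*n - 2/7 splits as (n - a)(n - a') with a = -1 + (3/7)*sqrt(7), a' = -1 - (3/7)*sqrt(7). At the order-2 pole a set g(n) = (n - a)^2*f(n) = [-8*n**2/5 - 4*n/9 + 25/4] / (n - a')^2.
Order-2 pole: residue = g'(a); g'(-1 + (3/7)*sqrt(7)) = -(9011/19440)*sqrt(7), so the residue is -(9011/19440)*sqrt(7).
List the singular points by increasing real part (a conjugate pair: the negative imaginary part first).

Radius of convergence at 0: -1 + (3/7)*sqrt(7).
At -1 - (3/7)*sqrt(7): a pole of order 2; residue (9011/19440)*sqrt(7).
At -1 + (3/7)*sqrt(7): a pole of order 2; residue -(9011/19440)*sqrt(7).


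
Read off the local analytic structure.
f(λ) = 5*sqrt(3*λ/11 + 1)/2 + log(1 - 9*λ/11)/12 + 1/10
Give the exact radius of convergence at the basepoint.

The radius of convergence is 11/9.

Branch term (1/12)*log(1 - λ/(11/9)): its argument vanishes at λ = 11/9, a logarithmic branch point, modulus 11/9.
Branch term (5/2)*sqrt(1 - λ/(-11/3)): its argument vanishes at λ = -11/3, a square-root branch point, modulus 11/3.
The radius of convergence is the smallest modulus among the singular points: 11/9.


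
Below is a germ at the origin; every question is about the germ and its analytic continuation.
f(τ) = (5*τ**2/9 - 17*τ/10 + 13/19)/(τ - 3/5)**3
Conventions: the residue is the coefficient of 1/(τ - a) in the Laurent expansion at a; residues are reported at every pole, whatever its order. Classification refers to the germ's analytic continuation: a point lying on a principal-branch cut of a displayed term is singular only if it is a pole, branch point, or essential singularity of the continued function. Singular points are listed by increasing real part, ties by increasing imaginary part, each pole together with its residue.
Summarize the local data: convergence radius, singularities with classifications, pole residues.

Radius of convergence at 0: 3/5.
At 3/5: a pole of order 3; residue 5/9.

Denominator factor (τ - 3/5)^3: pole of order 3 at 3/5, modulus 3/5.
The radius of convergence is the smallest modulus among the singular points: 3/5.
At the order-3 pole 3/5 set g(τ) = (τ - (3/5))^3*f(τ) = 5*τ**2/9 - 17*τ/10 + 13/19.
Order-3 pole: residue = g''(a)/2; g''(3/5) = 10/9, so the residue is 5/9.


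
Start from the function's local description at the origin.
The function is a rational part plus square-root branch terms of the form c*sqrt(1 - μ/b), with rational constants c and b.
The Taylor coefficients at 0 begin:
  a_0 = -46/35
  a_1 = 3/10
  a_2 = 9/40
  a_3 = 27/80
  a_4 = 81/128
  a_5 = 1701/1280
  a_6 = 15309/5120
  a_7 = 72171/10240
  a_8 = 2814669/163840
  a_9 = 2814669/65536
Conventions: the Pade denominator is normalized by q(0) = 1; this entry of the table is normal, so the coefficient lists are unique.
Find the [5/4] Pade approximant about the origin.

The Pade approximant has numerator coefficients [-46/35, 573/70, -171/10, 3051/224, -2997/896, 243/2560]; denominator coefficients [1, -6, 189/16, -135/16, 405/256].

Taylor coefficients needed (read off): a_0 = -46/35, a_1 = 3/10, a_2 = 9/40, a_3 = 27/80, a_4 = 81/128, a_5 = 1701/1280, a_6 = 15309/5120, a_7 = 72171/10240, a_8 = 2814669/163840, a_9 = 2814669/65536.
Write the denominator as Q(μ) = 1 + q1*μ + q2*μ^2 + q3*μ^3 + q4*μ^4. Requiring Q*f - P = O(μ^10) with deg P <= 5 kills the coefficients of μ^6..μ^9 in Q*f:
  μ^6: a_6 + q1*a_5 + q2*a_4 + q3*a_3 + q4*a_2 = 0, i.e. 15309/5120 + (1701/1280)*q1 + (81/128)*q2 + (27/80)*q3 + (9/40)*q4 = 0.
  μ^7: a_7 + q1*a_6 + q2*a_5 + q3*a_4 + q4*a_3 = 0, i.e. 72171/10240 + (15309/5120)*q1 + (1701/1280)*q2 + (81/128)*q3 + (27/80)*q4 = 0.
  μ^8: a_8 + q1*a_7 + q2*a_6 + q3*a_5 + q4*a_4 = 0, i.e. 2814669/163840 + (72171/10240)*q1 + (15309/5120)*q2 + (1701/1280)*q3 + (81/128)*q4 = 0.
  μ^9: a_9 + q1*a_8 + q2*a_7 + q3*a_6 + q4*a_5 = 0, i.e. 2814669/65536 + (2814669/163840)*q1 + (72171/10240)*q2 + (15309/5120)*q3 + (1701/1280)*q4 = 0.
Solving this linear system: q1 = -6, q2 = 189/16, q3 = -135/16, q4 = 405/256.
The numerator is Q*f truncated at degree 5: P0 = a_0 = -46/35; P1 = a_1 + q1*a_0 = 573/70; P2 = a_2 + q1*a_1 + q2*a_0 = -171/10; P3 = a_3 + q1*a_2 + q2*a_1 + q3*a_0 = 3051/224; P4 = a_4 + q1*a_3 + q2*a_2 + q3*a_1 + q4*a_0 = -2997/896; P5 = a_5 + q1*a_4 + q2*a_3 + q3*a_2 + q4*a_1 = 243/2560.


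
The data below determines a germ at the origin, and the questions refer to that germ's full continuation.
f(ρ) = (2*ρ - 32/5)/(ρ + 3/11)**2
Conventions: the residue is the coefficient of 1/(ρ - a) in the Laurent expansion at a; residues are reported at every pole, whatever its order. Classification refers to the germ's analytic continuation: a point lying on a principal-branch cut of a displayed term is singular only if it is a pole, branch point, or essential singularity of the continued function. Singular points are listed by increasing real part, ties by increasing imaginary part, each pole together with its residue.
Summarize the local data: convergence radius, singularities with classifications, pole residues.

Denominator factor (ρ + 3/11)^2: pole of order 2 at -3/11, modulus 3/11.
The radius of convergence is the smallest modulus among the singular points: 3/11.
At the order-2 pole -3/11 set g(ρ) = (ρ - (-3/11))^2*f(ρ) = 2*ρ - 32/5.
Order-2 pole: residue = g'(a); g'(-3/11) = 2, so the residue is 2.

Radius of convergence at 0: 3/11.
At -3/11: a pole of order 2; residue 2.


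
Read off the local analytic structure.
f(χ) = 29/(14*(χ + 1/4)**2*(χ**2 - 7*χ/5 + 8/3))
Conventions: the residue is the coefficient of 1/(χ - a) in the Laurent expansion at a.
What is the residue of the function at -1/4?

At the order-2 pole -1/4 set g(χ) = (χ - (-1/4))^2*f(χ) = 29/(14*(χ**2 - 7*χ/5 + 8/3)).
Order-2 pole: residue = g'(a); g'(-1/4) = 1586880/3822847, so the residue is 1586880/3822847.

The residue is 1586880/3822847.


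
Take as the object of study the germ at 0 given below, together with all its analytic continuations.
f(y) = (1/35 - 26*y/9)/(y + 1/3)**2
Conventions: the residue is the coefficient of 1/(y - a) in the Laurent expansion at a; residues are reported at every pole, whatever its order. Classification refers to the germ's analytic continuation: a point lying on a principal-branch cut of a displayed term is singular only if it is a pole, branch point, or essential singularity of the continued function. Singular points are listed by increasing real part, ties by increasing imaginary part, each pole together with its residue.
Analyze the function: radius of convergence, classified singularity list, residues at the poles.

Denominator factor (y + 1/3)^2: pole of order 2 at -1/3, modulus 1/3.
The radius of convergence is the smallest modulus among the singular points: 1/3.
At the order-2 pole -1/3 set g(y) = (y - (-1/3))^2*f(y) = 1/35 - 26*y/9.
Order-2 pole: residue = g'(a); g'(-1/3) = -26/9, so the residue is -26/9.

Radius of convergence at 0: 1/3.
At -1/3: a pole of order 2; residue -26/9.


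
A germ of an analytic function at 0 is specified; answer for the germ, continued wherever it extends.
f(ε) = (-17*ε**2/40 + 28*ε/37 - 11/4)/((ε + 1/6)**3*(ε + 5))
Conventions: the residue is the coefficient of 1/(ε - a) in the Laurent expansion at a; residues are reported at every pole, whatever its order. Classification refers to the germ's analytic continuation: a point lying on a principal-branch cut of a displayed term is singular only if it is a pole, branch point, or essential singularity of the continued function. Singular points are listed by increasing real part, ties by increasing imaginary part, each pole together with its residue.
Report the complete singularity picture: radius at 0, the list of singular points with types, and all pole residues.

Radius of convergence at 0: 1/6.
At -5: a pole of order 1; residue 137133/902393.
At -1/6: a pole of order 3; residue -137133/902393.

Denominator factor (ε + 5): pole of order 1 at -5, modulus 5.
Denominator factor (ε + 1/6)^3: pole of order 3 at -1/6, modulus 1/6.
The radius of convergence is the smallest modulus among the singular points: 1/6.
At the order-1 pole -5 set g(ε) = (ε - (-5))*f(ε) = (-17*ε**2/40 + 28*ε/37 - 11/4)/(ε + 1/6)**3.
Simple pole: residue = g(a) at a = -5, which is 137133/902393.
At the order-3 pole -1/6 set g(ε) = (ε - (-1/6))^3*f(ε) = (-17*ε**2/40 + 28*ε/37 - 11/4)/(ε + 5).
Order-3 pole: residue = g''(a)/2; g''(-1/6) = -274266/902393, so the residue is -137133/902393.
List the singular points by increasing real part (a conjugate pair: the negative imaginary part first).


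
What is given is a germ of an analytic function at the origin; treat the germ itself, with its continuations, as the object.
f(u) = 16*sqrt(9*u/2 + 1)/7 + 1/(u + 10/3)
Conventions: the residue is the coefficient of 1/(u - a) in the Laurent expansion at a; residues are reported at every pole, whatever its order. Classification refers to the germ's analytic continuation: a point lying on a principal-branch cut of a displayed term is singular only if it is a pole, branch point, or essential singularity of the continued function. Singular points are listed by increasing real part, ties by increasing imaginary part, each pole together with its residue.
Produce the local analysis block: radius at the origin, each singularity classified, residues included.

Denominator factor (u + 10/3): pole of order 1 at -10/3, modulus 10/3.
Branch term (16/7)*sqrt(1 - u/(-2/9)): its argument vanishes at u = -2/9, a square-root branch point, modulus 2/9.
The radius of convergence is the smallest modulus among the singular points: 2/9.
The branch term is analytic at -10/3 and contributes nothing to the residue; only the rational part matters.
At the order-1 pole -10/3 set g(u) = (u - (-10/3))*(rational part) = 1.
Simple pole: residue = g(a) at a = -10/3, which is 1.
List the singular points by increasing real part (a conjugate pair: the negative imaginary part first).

Radius of convergence at 0: 2/9.
At -10/3: a pole of order 1; residue 1.
At -2/9: an algebraic (square-root) branch point.


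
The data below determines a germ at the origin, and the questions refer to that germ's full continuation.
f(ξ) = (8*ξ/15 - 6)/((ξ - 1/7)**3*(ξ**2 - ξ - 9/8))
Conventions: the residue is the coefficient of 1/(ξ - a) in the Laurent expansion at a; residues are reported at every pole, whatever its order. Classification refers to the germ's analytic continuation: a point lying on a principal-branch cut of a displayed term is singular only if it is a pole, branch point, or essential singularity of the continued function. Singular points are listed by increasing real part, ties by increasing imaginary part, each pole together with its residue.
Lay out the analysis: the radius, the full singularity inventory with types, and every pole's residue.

Radius of convergence at 0: 1/7.
At 1/2 - (1/4)*sqrt(22): a pole of order 1; residue -4918543168/1753952535 - (9032326016/19293477885)*sqrt(22).
At 1/7: a pole of order 3; residue 9837086336/1753952535.
At 1/2 + (1/4)*sqrt(22): a pole of order 1; residue -4918543168/1753952535 + (9032326016/19293477885)*sqrt(22).
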